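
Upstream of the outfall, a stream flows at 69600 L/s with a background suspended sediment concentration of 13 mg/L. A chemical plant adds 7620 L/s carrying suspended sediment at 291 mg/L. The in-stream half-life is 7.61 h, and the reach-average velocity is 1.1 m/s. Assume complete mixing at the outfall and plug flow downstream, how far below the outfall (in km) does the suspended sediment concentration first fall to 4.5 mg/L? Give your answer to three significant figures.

95.5 km

Mixed concentration C = ΣQC/ΣQ = (69600·13.00 + 7620·291.0) / 77220 = 3122000/77220 = 40.43 mg/L.
Half-life 7.61 h → k = ln 2 / 7.61 = 0.09108 h⁻¹ = 2.186 d⁻¹.
Set 40.43·exp(−k·t) = 4.5 → t = ln(40.43/4.5)/k = 86780 s = 24.10 h.
Distance = v·t = 1.1·86780 = 95460 m = 95.46 km.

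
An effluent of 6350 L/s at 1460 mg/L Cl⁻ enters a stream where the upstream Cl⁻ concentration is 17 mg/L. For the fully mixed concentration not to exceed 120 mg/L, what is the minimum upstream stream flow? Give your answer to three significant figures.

Set C_mix = 120: (Q·17.00 + 6350·1460) / (Q + 6350) = 120
→ Q = 6350·(1460 − 120)/(120 − 17.00) = 82610 L/s.

82600 L/s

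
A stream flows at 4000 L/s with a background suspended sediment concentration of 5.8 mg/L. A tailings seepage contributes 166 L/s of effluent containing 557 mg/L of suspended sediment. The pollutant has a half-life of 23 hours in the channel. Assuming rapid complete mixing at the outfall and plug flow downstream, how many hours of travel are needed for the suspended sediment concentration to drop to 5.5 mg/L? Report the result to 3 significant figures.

53.7 h

Conservation of mass: C = (4000·5.800 + 166.0·557.0) / 4166 = 115700/4166 = 27.76 mg/L.
Half-life 23 h → k = ln 2 / 23 = 0.03014 h⁻¹ = 0.7233 d⁻¹.
27.76·exp(−k·t) = 5.5 → t = ln(27.76/5.5)/k = 193400 s = 53.72 h.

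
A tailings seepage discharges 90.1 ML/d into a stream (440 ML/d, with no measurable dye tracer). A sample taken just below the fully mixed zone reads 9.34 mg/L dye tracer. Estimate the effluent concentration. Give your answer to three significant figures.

Mass balance: 440.0·0 + 90.10·Cₑ = 530.1·9.340
→ Cₑ = (530.1·9.340 − 440.0·0) / 90.10 = 54.95 mg/L.

55.0 mg/L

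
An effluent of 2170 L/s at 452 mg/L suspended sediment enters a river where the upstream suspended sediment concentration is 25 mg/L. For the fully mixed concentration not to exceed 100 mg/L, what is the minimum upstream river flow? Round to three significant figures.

10200 L/s

Set C_mix = 100: (Q·25.00 + 2170·452.0) / (Q + 2170) = 100
→ Q = 2170·(452.0 − 100)/(100 − 25.00) = 10180 L/s.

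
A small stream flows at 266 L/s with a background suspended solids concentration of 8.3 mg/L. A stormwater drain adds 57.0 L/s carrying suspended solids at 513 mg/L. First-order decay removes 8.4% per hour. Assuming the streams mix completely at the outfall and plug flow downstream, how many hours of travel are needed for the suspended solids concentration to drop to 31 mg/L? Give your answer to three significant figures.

Mixed concentration C = ΣQC/ΣQ = (266.0·8.300 + 57.00·513.0) / 323.0 = 31450/323.0 = 97.36 mg/L.
8.4%/h lost → k = −ln(1 − 0.084) = 0.08774 h⁻¹.
97.36·exp(−k·t) = 31 → t = ln(97.36/31)/k = 46960 s = 13.04 h.

13.0 h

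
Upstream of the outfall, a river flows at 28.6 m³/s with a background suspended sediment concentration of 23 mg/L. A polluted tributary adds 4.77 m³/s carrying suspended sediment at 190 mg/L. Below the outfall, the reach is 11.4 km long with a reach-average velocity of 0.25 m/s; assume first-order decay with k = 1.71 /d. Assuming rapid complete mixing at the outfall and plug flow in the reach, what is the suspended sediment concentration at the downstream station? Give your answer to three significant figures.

Conservation of mass: C = (28.60·23.00 + 4.770·190.0) / 33.37 = 1564/33.37 = 46.87 mg/L.
Travel time t = 11.4·1000 / 0.25 = 45600 s = 12.67 h.
Applying C = C₀e^(−kt): 46.87 × 0.4056 = 19.01 mg/L.

19.0 mg/L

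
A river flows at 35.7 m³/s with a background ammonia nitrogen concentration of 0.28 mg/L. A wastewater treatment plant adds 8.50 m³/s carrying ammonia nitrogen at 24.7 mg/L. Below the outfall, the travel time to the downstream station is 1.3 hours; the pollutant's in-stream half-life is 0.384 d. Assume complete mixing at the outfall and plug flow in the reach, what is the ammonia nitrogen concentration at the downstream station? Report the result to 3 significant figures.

4.51 mg/L

Mixed concentration C = ΣQC/ΣQ = (35.70·0.2800 + 8.500·24.70) / 44.20 = 219.9/44.20 = 4.976 mg/L.
Half-life 0.384 d → k = ln 2 / 0.384 = 1.805 d⁻¹.
Applying C = C₀e^(−kt): 4.976 × 0.9069 = 4.513 mg/L.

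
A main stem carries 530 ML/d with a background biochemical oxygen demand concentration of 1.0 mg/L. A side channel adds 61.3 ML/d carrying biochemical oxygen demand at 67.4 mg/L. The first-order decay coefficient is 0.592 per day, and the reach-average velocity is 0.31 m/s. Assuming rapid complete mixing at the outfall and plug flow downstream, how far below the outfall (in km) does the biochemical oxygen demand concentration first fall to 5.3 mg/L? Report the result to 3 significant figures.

Flow-weighted average: C = (530.0·1.000 + 61.30·67.40) / 591.3 = 4662/591.3 = 7.884 mg/L.
Set 7.884·exp(−k·t) = 5.3 → t = ln(7.884/5.3)/k = 57950 s = 16.10 h.
Distance = v·t = 0.31·57950 = 17970 m = 17.97 km.

18.0 km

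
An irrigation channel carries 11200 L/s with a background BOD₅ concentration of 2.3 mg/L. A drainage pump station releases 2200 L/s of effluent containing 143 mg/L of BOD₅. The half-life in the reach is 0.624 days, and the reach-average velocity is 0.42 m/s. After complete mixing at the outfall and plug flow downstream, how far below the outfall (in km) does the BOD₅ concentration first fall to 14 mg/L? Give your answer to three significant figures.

19.5 km

Mixed concentration C = ΣQC/ΣQ = (11200·2.300 + 2200·143.0) / 13400 = 340400/13400 = 25.40 mg/L.
Half-life 0.624 d → k = ln 2 / 0.624 = 1.111 d⁻¹.
Set 25.40·exp(−k·t) = 14 → t = ln(25.40/14)/k = 46330 s = 12.87 h.
Distance = v·t = 0.42·46330 = 19460 m = 19.46 km.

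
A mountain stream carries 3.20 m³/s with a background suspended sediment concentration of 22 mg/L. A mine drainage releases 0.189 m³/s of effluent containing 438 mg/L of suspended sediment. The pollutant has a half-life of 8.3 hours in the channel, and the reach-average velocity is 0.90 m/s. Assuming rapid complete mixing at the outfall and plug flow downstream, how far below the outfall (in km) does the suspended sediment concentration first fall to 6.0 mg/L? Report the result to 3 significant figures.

78.3 km

Mass balance: C = (3.200·22.00 + 0.1890·438.0) / 3.389 = 153.2/3.389 = 45.20 mg/L.
Half-life 8.3 h → k = ln 2 / 8.3 = 0.08351 h⁻¹ = 2.004 d⁻¹.
Set 45.20·exp(−k·t) = 6.0 → t = ln(45.20/6.0)/k = 87050 s = 24.18 h.
Distance = v·t = 0.90·87050 = 78340 m = 78.34 km.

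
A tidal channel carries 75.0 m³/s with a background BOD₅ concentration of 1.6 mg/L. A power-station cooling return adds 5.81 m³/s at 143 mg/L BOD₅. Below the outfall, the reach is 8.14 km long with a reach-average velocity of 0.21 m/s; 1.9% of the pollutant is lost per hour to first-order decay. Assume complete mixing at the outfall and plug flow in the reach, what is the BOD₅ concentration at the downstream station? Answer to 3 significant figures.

9.57 mg/L

Flow-weighted average: C = (75.00·1.600 + 5.810·143.0) / 80.81 = 950.8/80.81 = 11.77 mg/L.
Travel time t = 8.14·1000 / 0.21 = 38760 s = 10.77 h.
1.9%/h lost → k = −ln(1 − 0.019) = 0.01918 h⁻¹.
Decay over the reach: 11.77·exp(−kt) = 11.77·0.8134 = 9.571 mg/L.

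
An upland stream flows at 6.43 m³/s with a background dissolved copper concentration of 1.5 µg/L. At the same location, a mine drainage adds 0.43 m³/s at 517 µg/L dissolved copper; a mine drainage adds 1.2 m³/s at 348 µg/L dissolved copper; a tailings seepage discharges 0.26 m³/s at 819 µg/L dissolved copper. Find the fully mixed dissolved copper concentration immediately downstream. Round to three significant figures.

Mass balance: C = (6.430·1.500 + 0.4300·517.0 + 1.200·348.0 + 0.2600·819.0) / 8.320 = 862.5/8.320 = 103.7 µg/L.

104 µg/L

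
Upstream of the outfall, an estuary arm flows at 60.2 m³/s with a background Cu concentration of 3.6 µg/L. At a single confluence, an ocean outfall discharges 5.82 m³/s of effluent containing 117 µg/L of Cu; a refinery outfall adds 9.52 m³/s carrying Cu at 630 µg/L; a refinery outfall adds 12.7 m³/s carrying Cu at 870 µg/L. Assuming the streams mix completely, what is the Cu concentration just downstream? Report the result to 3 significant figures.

203 µg/L

Conservation of mass: C = (60.20·3.600 + 5.820·117.0 + 9.520·630.0 + 12.70·870.0) / 88.24 = 17940/88.24 = 203.4 µg/L.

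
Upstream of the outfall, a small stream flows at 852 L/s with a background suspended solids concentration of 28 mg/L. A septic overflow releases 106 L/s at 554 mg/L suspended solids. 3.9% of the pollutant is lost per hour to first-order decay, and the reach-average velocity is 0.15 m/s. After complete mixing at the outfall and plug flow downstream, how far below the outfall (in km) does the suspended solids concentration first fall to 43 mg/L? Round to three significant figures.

After mixing, C = (852.0·28.00 + 106.0·554.0) / 958.0 = 82580/958.0 = 86.20 mg/L.
3.9%/h lost → k = −ln(1 − 0.039) = 0.03978 h⁻¹.
Set 86.20·exp(−k·t) = 43 → t = ln(86.20/43)/k = 62940 s = 17.48 h.
Distance = v·t = 0.15·62940 = 9441 m = 9.441 km.

9.44 km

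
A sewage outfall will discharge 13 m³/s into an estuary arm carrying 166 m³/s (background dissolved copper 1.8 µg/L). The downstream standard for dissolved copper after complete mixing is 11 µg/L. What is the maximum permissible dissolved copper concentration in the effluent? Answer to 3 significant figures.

At the limit, (Qr·Cr + Qe·Cₑ)/(Qr + Qe) = 11:
Cₑ = (179.0·11 − 166.0·1.800) / 13.00 = 128.5 µg/L.

128 µg/L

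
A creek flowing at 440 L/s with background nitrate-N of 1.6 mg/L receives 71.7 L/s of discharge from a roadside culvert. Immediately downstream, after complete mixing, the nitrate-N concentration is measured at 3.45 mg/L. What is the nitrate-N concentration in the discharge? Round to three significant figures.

14.8 mg/L

Mass balance: 440.0·1.600 + 71.70·Cₑ = 511.7·3.450
→ Cₑ = (511.7·3.450 − 440.0·1.600) / 71.70 = 14.80 mg/L.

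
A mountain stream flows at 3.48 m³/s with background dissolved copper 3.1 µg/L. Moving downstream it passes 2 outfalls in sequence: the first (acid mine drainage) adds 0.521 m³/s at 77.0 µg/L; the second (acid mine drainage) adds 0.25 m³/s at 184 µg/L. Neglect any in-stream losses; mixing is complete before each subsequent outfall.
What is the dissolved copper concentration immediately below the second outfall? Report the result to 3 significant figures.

After outfall 1: Q = 3.480 + 0.5210 = 4.001 m³/s; C = (3.480·3.100 + 0.5210·77.00)/4.001 = 12.72 µg/L.
After outfall 2: Q = 4.001 + 0.2500 = 4.251 m³/s; C = (4.001·12.72 + 0.2500·184.0)/4.251 = 22.80 µg/L.

22.8 µg/L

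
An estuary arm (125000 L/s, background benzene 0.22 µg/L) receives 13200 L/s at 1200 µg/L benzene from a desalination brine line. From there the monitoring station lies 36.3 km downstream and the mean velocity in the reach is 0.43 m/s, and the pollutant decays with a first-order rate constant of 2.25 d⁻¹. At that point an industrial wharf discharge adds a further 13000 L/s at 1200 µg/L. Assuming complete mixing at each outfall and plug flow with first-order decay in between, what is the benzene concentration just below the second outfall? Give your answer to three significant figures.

After mixing, C = (125000·0.2200 + 13200·1200) / 138200 = 15870000/138200 = 114.8 µg/L; combined flow 138200 L/s.
Travel time t = 36.3·1000 / 0.43 = 84420 s = 23.45 h.
Applying C = C₀e^(−kt): 114.8 × 0.1110 = 12.74 µg/L.
Second outfall: C = (138200·12.74 + 13000·1200)/151200 = 114.8 µg/L.

115 µg/L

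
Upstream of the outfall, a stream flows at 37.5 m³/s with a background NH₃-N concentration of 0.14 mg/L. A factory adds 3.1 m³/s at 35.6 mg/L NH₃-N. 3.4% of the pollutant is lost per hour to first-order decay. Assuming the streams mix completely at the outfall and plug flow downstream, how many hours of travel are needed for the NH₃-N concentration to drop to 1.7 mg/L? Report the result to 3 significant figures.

14.9 h

Flow-weighted average: C = (37.50·0.1400 + 3.100·35.60) / 40.60 = 115.6/40.60 = 2.848 mg/L.
3.4%/h lost → k = −ln(1 − 0.034) = 0.03459 h⁻¹.
2.848·exp(−k·t) = 1.7 → t = ln(2.848/1.7)/k = 53680 s = 14.91 h.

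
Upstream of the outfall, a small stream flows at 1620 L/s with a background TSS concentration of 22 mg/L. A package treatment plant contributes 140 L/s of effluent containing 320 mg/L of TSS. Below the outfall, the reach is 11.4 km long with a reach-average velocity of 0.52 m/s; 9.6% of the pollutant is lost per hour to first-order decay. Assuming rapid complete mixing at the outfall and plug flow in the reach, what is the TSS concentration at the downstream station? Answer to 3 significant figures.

24.7 mg/L

Mass balance: C = (1620·22.00 + 140.0·320.0) / 1760 = 80440/1760 = 45.70 mg/L.
Travel time t = 11.4·1000 / 0.52 = 21920 s = 6.090 h.
9.6%/h lost → k = −ln(1 − 0.096) = 0.1009 h⁻¹.
Decay over the reach: 45.70·exp(−kt) = 45.70·0.5409 = 24.72 mg/L.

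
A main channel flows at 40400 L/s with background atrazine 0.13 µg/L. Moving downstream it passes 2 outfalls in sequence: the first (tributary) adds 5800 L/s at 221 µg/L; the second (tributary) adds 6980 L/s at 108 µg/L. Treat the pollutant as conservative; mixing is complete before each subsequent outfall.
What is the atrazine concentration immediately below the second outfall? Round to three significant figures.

Outfall 1: combined Q = 46200 L/s; C = (40400·0.1300 + 5800·221.0)/46200 = 27.86 µg/L.
Outfall 2: combined Q = 53180 L/s; C = (46200·27.86 + 6980·108.0)/53180 = 38.38 µg/L.

38.4 µg/L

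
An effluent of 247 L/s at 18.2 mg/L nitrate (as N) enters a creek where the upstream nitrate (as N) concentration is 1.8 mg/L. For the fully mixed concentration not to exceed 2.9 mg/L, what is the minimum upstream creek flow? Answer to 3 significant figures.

Set C_mix = 2.9: (Q·1.800 + 247.0·18.20) / (Q + 247.0) = 2.9
→ Q = 247.0·(18.20 − 2.9)/(2.9 − 1.800) = 3436 L/s.

3440 L/s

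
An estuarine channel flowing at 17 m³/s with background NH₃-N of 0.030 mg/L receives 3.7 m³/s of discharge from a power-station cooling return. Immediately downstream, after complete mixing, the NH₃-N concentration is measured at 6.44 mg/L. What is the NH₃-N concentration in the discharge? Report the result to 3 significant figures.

35.9 mg/L

Mass balance: 17.00·0.03000 + 3.700·Cₑ = 20.70·6.440
→ Cₑ = (20.70·6.440 − 17.00·0.03000) / 3.700 = 35.89 mg/L.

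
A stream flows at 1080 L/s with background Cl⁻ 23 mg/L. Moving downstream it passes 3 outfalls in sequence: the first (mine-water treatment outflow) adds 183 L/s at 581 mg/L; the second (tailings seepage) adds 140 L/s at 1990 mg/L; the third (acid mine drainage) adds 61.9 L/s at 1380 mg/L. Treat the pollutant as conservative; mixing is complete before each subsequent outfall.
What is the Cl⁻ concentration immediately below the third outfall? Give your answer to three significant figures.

Outfall 1: combined Q = 1263 L/s; C = (1080·23.00 + 183.0·581.0)/1263 = 103.9 mg/L.
Outfall 2: combined Q = 1403 L/s; C = (1263·103.9 + 140.0·1990)/1403 = 292.1 mg/L.
Outfall 3: combined Q = 1465 L/s; C = (1403·292.1 + 61.90·1380)/1465 = 338.0 mg/L.

338 mg/L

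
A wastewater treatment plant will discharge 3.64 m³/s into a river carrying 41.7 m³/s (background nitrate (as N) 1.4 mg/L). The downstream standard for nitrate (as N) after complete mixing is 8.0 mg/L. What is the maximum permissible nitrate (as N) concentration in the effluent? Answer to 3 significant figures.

At the limit, (Qr·Cr + Qe·Cₑ)/(Qr + Qe) = 8.0:
Cₑ = (45.34·8.0 − 41.70·1.400) / 3.640 = 83.61 mg/L.

83.6 mg/L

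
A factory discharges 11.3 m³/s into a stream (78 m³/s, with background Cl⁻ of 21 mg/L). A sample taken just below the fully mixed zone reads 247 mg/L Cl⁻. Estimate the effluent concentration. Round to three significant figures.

Mass balance: 78.00·21.00 + 11.30·Cₑ = 89.30·247.0
→ Cₑ = (89.30·247.0 − 78.00·21.00) / 11.30 = 1807 mg/L.

1810 mg/L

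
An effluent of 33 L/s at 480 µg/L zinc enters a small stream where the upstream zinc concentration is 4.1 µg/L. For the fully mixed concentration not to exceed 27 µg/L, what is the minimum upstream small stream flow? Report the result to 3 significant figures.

653 L/s

Set C_mix = 27: (Q·4.100 + 33.00·480.0) / (Q + 33.00) = 27
→ Q = 33.00·(480.0 − 27)/(27 − 4.100) = 652.8 L/s.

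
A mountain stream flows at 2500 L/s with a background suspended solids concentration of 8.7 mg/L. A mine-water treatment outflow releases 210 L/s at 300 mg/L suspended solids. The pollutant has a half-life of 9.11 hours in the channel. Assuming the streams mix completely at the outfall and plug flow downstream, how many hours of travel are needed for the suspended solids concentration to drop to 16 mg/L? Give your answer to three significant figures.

After mixing, C = (2500·8.700 + 210.0·300.0) / 2710 = 84750/2710 = 31.27 mg/L.
Half-life 9.11 h → k = ln 2 / 9.11 = 0.07609 h⁻¹ = 1.826 d⁻¹.
31.27·exp(−k·t) = 16 → t = ln(31.27/16)/k = 31710 s = 8.808 h.

8.81 h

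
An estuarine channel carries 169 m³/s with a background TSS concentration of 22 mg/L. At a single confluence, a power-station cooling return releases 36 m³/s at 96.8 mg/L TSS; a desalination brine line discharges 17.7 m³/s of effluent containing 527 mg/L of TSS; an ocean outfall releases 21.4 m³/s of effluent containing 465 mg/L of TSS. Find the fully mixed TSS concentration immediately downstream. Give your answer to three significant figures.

Conservation of mass: C = (169.0·22.00 + 36.00·96.80 + 17.70·527.0 + 21.40·465.0) / 244.1 = 26480/244.1 = 108.5 mg/L.

108 mg/L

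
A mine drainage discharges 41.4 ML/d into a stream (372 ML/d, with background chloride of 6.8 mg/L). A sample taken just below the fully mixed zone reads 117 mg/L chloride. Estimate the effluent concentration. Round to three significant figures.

Mass balance: 372.0·6.800 + 41.40·Cₑ = 413.4·117.0
→ Cₑ = (413.4·117.0 − 372.0·6.800) / 41.40 = 1107 mg/L.

1110 mg/L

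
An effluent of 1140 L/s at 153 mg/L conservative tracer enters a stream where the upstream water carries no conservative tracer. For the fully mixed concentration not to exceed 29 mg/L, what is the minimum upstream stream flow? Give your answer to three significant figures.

Set C_mix = 29: (Q·0 + 1140·153.0) / (Q + 1140) = 29
→ Q = 1140·(153.0 − 29)/(29 − 0) = 4874 L/s.

4870 L/s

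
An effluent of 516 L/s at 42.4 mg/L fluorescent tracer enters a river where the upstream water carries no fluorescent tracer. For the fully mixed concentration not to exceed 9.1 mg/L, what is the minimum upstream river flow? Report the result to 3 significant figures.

Set C_mix = 9.1: (Q·0 + 516.0·42.40) / (Q + 516.0) = 9.1
→ Q = 516.0·(42.40 − 9.1)/(9.1 − 0) = 1888 L/s.

1890 L/s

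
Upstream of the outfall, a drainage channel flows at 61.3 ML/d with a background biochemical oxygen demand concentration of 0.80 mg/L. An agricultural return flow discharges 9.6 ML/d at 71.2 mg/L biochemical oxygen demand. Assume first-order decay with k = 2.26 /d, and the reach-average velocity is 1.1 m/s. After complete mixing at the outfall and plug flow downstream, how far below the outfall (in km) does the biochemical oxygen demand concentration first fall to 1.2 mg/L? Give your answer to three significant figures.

90.5 km

Flow-weighted average: C = (61.30·0.8000 + 9.600·71.20) / 70.90 = 732.6/70.90 = 10.33 mg/L.
Set 10.33·exp(−k·t) = 1.2 → t = ln(10.33/1.2)/k = 82310 s = 22.86 h.
Distance = v·t = 1.1·82310 = 90540 m = 90.54 km.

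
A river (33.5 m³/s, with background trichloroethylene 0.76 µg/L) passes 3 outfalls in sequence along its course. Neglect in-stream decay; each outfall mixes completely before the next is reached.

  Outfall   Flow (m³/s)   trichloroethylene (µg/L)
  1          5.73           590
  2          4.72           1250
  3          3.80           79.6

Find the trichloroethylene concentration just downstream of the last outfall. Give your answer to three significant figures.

Outfall 1: combined Q = 39.23 m³/s; C = (33.50·0.7600 + 5.730·590.0)/39.23 = 86.83 µg/L.
Outfall 2: combined Q = 43.95 m³/s; C = (39.23·86.83 + 4.720·1250)/43.95 = 211.7 µg/L.
Outfall 3: combined Q = 47.75 m³/s; C = (43.95·211.7 + 3.800·79.60)/47.75 = 201.2 µg/L.

201 µg/L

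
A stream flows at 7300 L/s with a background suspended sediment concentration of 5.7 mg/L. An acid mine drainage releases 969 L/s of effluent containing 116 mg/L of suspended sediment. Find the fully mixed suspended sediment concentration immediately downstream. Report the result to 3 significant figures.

18.6 mg/L

Conservation of mass: C = (7300·5.700 + 969.0·116.0) / 8269 = 154000/8269 = 18.63 mg/L.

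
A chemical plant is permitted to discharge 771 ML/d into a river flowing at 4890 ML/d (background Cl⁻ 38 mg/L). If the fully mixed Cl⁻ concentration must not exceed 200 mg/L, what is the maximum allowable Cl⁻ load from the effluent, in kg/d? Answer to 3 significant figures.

946000 kg/d

Mass balance at the limit: 4890·38.00 + 771.0·Cₑ = 5661·200 → Cₑ = 1227 mg/L.
771.0 ML/d = 8.924 m³/s. Load = 8.924 m³/s × 1227 g/m³ × 86 400 s/d = 946400 kg/d.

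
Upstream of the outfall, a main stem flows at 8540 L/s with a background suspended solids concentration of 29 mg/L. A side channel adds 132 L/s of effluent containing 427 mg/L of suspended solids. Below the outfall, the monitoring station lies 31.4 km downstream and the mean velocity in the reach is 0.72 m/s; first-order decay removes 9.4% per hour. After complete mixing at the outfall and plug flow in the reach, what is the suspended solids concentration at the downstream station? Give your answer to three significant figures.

After mixing, C = (8540·29.00 + 132.0·427.0) / 8672 = 304000/8672 = 35.06 mg/L.
Travel time t = 31.4·1000 / 0.72 = 43610 s = 12.11 h.
9.4%/h lost → k = −ln(1 − 0.094) = 0.09872 h⁻¹.
After decay, C = 35.06 × e^(−kt) = 35.06 × 0.3024 = 10.60 mg/L.

10.6 mg/L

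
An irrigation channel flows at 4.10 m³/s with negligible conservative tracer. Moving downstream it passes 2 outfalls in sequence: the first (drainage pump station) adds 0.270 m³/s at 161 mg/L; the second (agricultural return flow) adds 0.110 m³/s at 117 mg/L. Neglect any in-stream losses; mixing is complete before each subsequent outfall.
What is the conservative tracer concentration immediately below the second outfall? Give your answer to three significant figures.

12.6 mg/L

Below outfall 1: Q → 4.370 m³/s, C = (4.100·0 + 0.2700·161.0)/4.370 = 9.947 mg/L.
Below outfall 2: Q → 4.480 m³/s, C = (4.370·9.947 + 0.1100·117.0)/4.480 = 12.58 mg/L.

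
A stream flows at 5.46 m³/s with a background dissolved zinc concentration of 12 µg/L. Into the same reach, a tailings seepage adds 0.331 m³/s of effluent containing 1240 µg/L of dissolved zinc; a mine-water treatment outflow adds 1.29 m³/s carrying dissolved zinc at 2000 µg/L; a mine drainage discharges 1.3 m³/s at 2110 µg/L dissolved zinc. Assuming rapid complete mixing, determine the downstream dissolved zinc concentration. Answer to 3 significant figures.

692 µg/L

Mixed concentration C = ΣQC/ΣQ = (5.460·12.00 + 0.3310·1240 + 1.290·2000 + 1.300·2110) / 8.381 = 5799/8.381 = 691.9 µg/L.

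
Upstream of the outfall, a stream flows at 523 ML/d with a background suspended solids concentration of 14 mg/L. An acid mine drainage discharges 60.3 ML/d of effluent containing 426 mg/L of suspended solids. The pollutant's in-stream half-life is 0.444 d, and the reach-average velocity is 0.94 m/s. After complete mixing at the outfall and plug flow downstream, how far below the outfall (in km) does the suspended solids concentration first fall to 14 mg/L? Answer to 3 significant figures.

72.7 km

Mixed concentration C = ΣQC/ΣQ = (523.0·14.00 + 60.30·426.0) / 583.3 = 33010/583.3 = 56.59 mg/L.
Half-life 0.444 d → k = ln 2 / 0.444 = 1.561 d⁻¹.
Set 56.59·exp(−k·t) = 14 → t = ln(56.59/14)/k = 77300 s = 21.47 h.
Distance = v·t = 0.94·77300 = 72670 m = 72.67 km.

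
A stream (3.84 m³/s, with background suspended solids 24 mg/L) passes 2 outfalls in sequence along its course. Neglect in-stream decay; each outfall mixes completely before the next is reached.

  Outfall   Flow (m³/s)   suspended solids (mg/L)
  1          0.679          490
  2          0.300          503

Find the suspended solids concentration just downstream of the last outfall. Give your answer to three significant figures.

119 mg/L

Outfall 1: combined Q = 4.519 m³/s; C = (3.840·24.00 + 0.6790·490.0)/4.519 = 94.02 mg/L.
Outfall 2: combined Q = 4.819 m³/s; C = (4.519·94.02 + 0.3000·503.0)/4.819 = 119.5 mg/L.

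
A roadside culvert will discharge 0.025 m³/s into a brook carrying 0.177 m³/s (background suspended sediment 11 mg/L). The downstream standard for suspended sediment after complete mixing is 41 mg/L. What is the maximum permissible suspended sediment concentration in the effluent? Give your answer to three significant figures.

253 mg/L

At the limit, (Qr·Cr + Qe·Cₑ)/(Qr + Qe) = 41:
Cₑ = (0.2020·41 − 0.1770·11.00) / 0.02500 = 253.4 mg/L.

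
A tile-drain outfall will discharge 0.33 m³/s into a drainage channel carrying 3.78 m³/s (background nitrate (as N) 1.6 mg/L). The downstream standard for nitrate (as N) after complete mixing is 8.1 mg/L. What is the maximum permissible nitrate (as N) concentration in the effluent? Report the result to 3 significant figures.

82.6 mg/L

At the limit, (Qr·Cr + Qe·Cₑ)/(Qr + Qe) = 8.1:
Cₑ = (4.110·8.1 − 3.780·1.600) / 0.3300 = 82.55 mg/L.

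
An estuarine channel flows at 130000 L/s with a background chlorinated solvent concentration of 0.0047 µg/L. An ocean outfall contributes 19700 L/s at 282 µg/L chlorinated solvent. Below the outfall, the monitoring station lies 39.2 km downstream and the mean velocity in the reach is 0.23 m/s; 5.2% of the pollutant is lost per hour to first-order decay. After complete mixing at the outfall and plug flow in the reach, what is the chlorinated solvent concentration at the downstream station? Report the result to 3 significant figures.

2.96 µg/L

Mass balance: C = (130000·0.004700 + 19700·282.0) / 149700 = 5556000/149700 = 37.11 µg/L.
Travel time t = 39.2·1000 / 0.23 = 170400 s = 47.34 h.
5.2%/h lost → k = −ln(1 − 0.052) = 0.05340 h⁻¹.
Applying C = C₀e^(−kt): 37.11 × 0.07981 = 2.962 µg/L.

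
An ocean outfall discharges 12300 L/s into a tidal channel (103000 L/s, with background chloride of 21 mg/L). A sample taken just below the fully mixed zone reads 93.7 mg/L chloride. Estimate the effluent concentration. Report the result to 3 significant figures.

702 mg/L

Mass balance: 103000·21.00 + 12300·Cₑ = 115300·93.70
→ Cₑ = (115300·93.70 − 103000·21.00) / 12300 = 702.5 mg/L.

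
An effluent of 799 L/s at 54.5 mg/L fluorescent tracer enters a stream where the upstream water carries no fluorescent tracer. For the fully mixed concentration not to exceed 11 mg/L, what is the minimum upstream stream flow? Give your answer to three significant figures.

Set C_mix = 11: (Q·0 + 799.0·54.50) / (Q + 799.0) = 11
→ Q = 799.0·(54.50 − 11)/(11 − 0) = 3160 L/s.

3160 L/s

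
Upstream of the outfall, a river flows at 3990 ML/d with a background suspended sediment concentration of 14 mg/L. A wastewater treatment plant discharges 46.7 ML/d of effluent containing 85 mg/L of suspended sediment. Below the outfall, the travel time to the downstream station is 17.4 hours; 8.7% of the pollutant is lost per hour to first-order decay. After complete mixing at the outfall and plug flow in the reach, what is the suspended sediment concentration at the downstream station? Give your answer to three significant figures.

Flow-weighted average: C = (3990·14.00 + 46.70·85.00) / 4037 = 59830/4037 = 14.82 mg/L.
8.7%/h lost → k = −ln(1 − 0.087) = 0.09102 h⁻¹.
Decay over the reach: 14.82·exp(−kt) = 14.82·0.2052 = 3.041 mg/L.

3.04 mg/L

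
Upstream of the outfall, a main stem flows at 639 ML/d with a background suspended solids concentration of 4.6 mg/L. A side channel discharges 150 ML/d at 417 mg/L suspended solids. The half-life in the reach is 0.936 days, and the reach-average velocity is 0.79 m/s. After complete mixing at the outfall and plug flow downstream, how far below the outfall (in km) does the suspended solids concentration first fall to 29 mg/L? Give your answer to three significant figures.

Flow-weighted average: C = (639.0·4.600 + 150.0·417.0) / 789.0 = 65490/789.0 = 83.00 mg/L.
Half-life 0.936 d → k = ln 2 / 0.936 = 0.7405 d⁻¹.
Set 83.00·exp(−k·t) = 29 → t = ln(83.00/29)/k = 122700 s = 34.08 h.
Distance = v·t = 0.79·122700 = 96920 m = 96.92 km.

96.9 km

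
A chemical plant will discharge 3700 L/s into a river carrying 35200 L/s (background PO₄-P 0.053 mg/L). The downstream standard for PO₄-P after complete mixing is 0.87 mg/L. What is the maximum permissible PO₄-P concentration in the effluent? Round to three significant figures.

8.64 mg/L

At the limit, (Qr·Cr + Qe·Cₑ)/(Qr + Qe) = 0.87:
Cₑ = (38900·0.87 − 35200·0.05300) / 3700 = 8.643 mg/L.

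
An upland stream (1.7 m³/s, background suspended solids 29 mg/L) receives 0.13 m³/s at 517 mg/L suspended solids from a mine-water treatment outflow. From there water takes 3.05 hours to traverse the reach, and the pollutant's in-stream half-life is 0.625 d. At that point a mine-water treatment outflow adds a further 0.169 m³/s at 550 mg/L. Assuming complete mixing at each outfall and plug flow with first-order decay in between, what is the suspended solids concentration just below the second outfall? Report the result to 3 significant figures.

97.1 mg/L

Flow-weighted average: C = (1.700·29.00 + 0.1300·517.0) / 1.830 = 116.5/1.830 = 63.67 mg/L; combined flow 1.830 m³/s.
Half-life 0.625 d → k = ln 2 / 0.625 = 1.109 d⁻¹.
Applying C = C₀e^(−kt): 63.67 × 0.8685 = 55.30 mg/L.
Second outfall: C = (1.830·55.30 + 0.1690·550.0)/1.999 = 97.12 mg/L.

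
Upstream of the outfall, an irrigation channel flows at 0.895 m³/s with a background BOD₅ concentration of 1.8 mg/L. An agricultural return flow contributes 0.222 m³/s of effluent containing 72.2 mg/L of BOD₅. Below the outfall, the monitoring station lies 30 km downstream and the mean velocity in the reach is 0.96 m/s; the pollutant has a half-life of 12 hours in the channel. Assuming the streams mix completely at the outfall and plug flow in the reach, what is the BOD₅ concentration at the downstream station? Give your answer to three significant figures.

9.56 mg/L

Flow-weighted average: C = (0.8950·1.800 + 0.2220·72.20) / 1.117 = 17.64/1.117 = 15.79 mg/L.
Travel time t = 30·1000 / 0.96 = 31250 s = 8.681 h.
Half-life 12 h → k = ln 2 / 12 = 0.05776 h⁻¹ = 1.386 d⁻¹.
After decay, C = 15.79 × e^(−kt) = 15.79 × 0.6057 = 9.565 mg/L.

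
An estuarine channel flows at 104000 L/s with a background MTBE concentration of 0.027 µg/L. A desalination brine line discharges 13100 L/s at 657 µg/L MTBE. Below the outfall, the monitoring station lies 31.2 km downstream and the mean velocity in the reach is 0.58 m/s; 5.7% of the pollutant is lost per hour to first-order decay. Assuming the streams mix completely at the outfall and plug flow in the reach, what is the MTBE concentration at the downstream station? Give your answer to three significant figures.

30.6 µg/L

After mixing, C = (104000·0.02700 + 13100·657.0) / 117100 = 8610000/117100 = 73.52 µg/L.
Travel time t = 31.2·1000 / 0.58 = 53790 s = 14.94 h.
5.7%/h lost → k = −ln(1 − 0.057) = 0.05869 h⁻¹.
After decay, C = 73.52 × e^(−kt) = 73.52 × 0.4160 = 30.59 µg/L.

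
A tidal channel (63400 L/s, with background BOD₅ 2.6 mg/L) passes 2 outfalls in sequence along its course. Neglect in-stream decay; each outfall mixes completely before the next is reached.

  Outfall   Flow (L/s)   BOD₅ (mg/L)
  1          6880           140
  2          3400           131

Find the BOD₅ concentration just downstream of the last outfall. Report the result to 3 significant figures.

21.4 mg/L

Outfall 1: combined Q = 70280 L/s; C = (63400·2.600 + 6880·140.0)/70280 = 16.05 mg/L.
Outfall 2: combined Q = 73680 L/s; C = (70280·16.05 + 3400·131.0)/73680 = 21.36 mg/L.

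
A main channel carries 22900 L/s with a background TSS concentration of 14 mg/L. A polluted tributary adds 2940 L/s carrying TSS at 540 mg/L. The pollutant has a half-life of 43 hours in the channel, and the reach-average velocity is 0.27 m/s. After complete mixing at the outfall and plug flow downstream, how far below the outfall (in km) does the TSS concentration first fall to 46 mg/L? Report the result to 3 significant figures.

28.5 km

Mixed concentration C = ΣQC/ΣQ = (22900·14.00 + 2940·540.0) / 25840 = 1908000/25840 = 73.85 mg/L.
Half-life 43 h → k = ln 2 / 43 = 0.01612 h⁻¹ = 0.3869 d⁻¹.
Set 73.85·exp(−k·t) = 46 → t = ln(73.85/46)/k = 105700 s = 29.36 h.
Distance = v·t = 0.27·105700 = 28540 m = 28.54 km.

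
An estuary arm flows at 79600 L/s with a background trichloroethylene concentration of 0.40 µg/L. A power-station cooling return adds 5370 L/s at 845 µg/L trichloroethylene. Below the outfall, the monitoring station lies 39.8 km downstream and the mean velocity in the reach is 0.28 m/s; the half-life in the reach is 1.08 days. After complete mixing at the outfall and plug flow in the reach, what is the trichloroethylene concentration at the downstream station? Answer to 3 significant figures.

Flow-weighted average: C = (79600·0.4000 + 5370·845.0) / 84970 = 4569000/84970 = 53.78 µg/L.
Travel time t = 39.8·1000 / 0.28 = 142100 s = 39.48 h.
Half-life 1.08 d → k = ln 2 / 1.08 = 0.6418 d⁻¹.
Decay over the reach: 53.78·exp(−kt) = 53.78·0.3479 = 18.71 µg/L.

18.7 µg/L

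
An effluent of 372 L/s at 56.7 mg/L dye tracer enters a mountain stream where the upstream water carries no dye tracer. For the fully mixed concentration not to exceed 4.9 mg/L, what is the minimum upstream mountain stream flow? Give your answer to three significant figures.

Set C_mix = 4.9: (Q·0 + 372.0·56.70) / (Q + 372.0) = 4.9
→ Q = 372.0·(56.70 − 4.9)/(4.9 − 0) = 3933 L/s.

3930 L/s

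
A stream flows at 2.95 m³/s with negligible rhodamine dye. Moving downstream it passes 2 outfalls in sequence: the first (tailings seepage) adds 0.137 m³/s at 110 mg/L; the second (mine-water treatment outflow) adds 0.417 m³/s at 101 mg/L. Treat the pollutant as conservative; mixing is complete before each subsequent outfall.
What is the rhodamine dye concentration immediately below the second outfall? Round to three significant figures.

Below outfall 1: Q → 3.087 m³/s, C = (2.950·0 + 0.1370·110.0)/3.087 = 4.882 mg/L.
Below outfall 2: Q → 3.504 m³/s, C = (3.087·4.882 + 0.4170·101.0)/3.504 = 16.32 mg/L.

16.3 mg/L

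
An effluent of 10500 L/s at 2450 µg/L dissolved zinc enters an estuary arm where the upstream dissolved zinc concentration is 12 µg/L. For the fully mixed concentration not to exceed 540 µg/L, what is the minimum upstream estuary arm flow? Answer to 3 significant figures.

Set C_mix = 540: (Q·12.00 + 10500·2450) / (Q + 10500) = 540
→ Q = 10500·(2450 − 540)/(540 − 12.00) = 37980 L/s.

38000 L/s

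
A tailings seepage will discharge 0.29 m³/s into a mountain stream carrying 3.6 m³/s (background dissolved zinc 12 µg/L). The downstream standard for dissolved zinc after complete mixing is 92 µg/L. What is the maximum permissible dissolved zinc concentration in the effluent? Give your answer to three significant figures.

1090 µg/L

At the limit, (Qr·Cr + Qe·Cₑ)/(Qr + Qe) = 92:
Cₑ = (3.890·92 − 3.600·12.00) / 0.2900 = 1085 µg/L.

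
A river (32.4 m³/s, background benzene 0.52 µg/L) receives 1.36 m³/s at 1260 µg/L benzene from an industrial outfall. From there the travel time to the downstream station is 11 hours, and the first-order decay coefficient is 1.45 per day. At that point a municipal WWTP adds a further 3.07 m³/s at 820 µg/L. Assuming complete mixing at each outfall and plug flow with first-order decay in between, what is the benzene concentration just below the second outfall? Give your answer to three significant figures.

92.5 µg/L

Mass balance: C = (32.40·0.5200 + 1.360·1260) / 33.76 = 1730/33.76 = 51.26 µg/L; combined flow 33.76 m³/s.
First-order decay: C = 51.26·exp(−k·t) = 51.26·0.5145 = 26.37 µg/L.
Second outfall: C = (33.76·26.37 + 3.070·820.0)/36.83 = 92.52 µg/L.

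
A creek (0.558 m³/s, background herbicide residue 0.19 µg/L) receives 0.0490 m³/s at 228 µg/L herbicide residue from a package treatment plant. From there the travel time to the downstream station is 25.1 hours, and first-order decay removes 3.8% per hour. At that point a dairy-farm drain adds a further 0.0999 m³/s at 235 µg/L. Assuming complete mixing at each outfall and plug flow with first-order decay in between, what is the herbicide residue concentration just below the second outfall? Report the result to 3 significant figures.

39.2 µg/L

Mixed concentration C = ΣQC/ΣQ = (0.5580·0.1900 + 0.04900·228.0) / 0.6070 = 11.28/0.6070 = 18.58 µg/L; combined flow 0.6070 m³/s.
3.8%/h lost → k = −ln(1 − 0.038) = 0.03874 h⁻¹.
After decay, C = 18.58 × e^(−kt) = 18.58 × 0.3782 = 7.026 µg/L.
Second outfall: C = (0.6070·7.026 + 0.09990·235.0)/0.7069 = 39.24 µg/L.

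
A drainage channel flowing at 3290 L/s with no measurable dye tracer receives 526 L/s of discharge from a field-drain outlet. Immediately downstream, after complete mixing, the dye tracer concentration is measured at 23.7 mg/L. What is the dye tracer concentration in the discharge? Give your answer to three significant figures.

Mass balance: 3290·0 + 526.0·Cₑ = 3816·23.70
→ Cₑ = (3816·23.70 − 3290·0) / 526.0 = 171.9 mg/L.

172 mg/L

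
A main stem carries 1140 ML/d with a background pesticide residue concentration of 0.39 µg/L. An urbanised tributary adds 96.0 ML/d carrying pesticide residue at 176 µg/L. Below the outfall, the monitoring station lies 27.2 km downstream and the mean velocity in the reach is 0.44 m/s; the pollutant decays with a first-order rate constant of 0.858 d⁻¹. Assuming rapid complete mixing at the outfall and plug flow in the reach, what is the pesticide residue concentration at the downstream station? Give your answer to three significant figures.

7.59 µg/L

Flow-weighted average: C = (1140·0.3900 + 96.00·176.0) / 1236 = 17340/1236 = 14.03 µg/L.
Travel time t = 27.2·1000 / 0.44 = 61820 s = 17.17 h.
After decay, C = 14.03 × e^(−kt) = 14.03 × 0.5412 = 7.593 µg/L.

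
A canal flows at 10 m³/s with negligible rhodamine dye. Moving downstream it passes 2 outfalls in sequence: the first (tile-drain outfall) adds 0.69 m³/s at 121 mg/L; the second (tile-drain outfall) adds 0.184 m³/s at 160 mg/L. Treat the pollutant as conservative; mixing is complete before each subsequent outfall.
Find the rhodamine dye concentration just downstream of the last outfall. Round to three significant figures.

10.4 mg/L

After outfall 1: Q = 10.00 + 0.6900 = 10.69 m³/s; C = (10.00·0 + 0.6900·121.0)/10.69 = 7.810 mg/L.
After outfall 2: Q = 10.69 + 0.1840 = 10.87 m³/s; C = (10.69·7.810 + 0.1840·160.0)/10.87 = 10.39 mg/L.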